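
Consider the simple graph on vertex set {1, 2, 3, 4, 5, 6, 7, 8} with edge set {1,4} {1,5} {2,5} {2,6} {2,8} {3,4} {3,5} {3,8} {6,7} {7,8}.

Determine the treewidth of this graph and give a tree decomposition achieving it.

Treewidth 2.
One such decomposition:
Bags: B1 = {6, 7, 8}  B2 = {2, 6, 8}  B3 = {2, 3, 8}  B4 = {2, 3, 5}  B5 = {3, 4, 5}  B6 = {1, 4, 5}
Tree: B1–B2, B2–B3, B3–B4, B4–B5, B5–B6

Every bag has size at most 3, so the width is 3 − 1 = 2 and tw(G) ≤ 2. The edges 7–6–2–8–7 form a cycle, so G is not a tree and its treewidth is at least 2. Combining the bounds, tw(G) = 2.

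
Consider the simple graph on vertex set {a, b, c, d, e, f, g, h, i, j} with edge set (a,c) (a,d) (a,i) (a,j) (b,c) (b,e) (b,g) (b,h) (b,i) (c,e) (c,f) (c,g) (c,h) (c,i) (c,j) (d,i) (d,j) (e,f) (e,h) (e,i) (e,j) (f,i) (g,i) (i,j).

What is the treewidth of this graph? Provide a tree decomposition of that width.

Treewidth 3.
One such decomposition:
Bags: B1 = {b, c, e, i}  B2 = {b, c, e, h}  B3 = {b, c, g, i}  B4 = {c, e, i, j}  B5 = {a, c, i, j}  B6 = {c, e, f, i}  B7 = {a, d, i, j}
Tree: B1–B2, B1–B3, B1–B4, B4–B5, B4–B6, B5–B7

The largest bag has 4 vertices, giving width 3; this decomposition certifies tw(G) ≤ 3. For the lower bound, the 4 vertices {b, c, e, h} are pairwise adjacent, and any tree decomposition puts a clique entirely inside one bag — forcing width ≥ 3. Therefore the treewidth is 3.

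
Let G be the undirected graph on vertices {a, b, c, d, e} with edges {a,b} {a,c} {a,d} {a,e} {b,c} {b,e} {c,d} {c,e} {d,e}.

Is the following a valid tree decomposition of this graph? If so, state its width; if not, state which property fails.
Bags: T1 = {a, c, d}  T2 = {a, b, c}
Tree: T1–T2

A tree decomposition must satisfy three properties: every vertex lies in some bag; for every edge, both endpoints lie together in some bag; and for every vertex, the bags containing it form a connected subtree. Here vertex e appears in no bag, so the decomposition is invalid.

No — vertex e appears in no bag.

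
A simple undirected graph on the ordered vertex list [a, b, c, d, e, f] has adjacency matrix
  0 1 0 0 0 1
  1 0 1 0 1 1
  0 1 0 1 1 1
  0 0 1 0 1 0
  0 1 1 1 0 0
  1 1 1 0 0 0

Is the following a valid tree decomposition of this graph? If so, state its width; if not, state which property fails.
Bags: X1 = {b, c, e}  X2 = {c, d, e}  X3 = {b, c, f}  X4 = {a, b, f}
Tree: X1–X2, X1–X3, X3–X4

Yes; width 2.

Every vertex of G appears in some bag (union = {a, b, c, d, e, f}); every edge is covered by a bag; and for each vertex v the set of bags containing v is connected in the bag tree. The decomposition is therefore valid. The largest bag has 3 vertices, so the width is 2.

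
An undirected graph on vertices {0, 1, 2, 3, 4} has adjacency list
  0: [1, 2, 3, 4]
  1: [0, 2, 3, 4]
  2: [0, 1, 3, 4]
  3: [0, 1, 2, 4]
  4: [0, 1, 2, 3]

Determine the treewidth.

A width-4 tree decomposition is:
Bags: B1 = {0, 1, 2, 3, 4}
Tree: (single bag)
A single bag containing all 5 vertices is trivially a valid decomposition of width 4. Conversely, {0, 1, 2, 3, 4} is a clique of size 5, and the vertices of any clique must share a bag in every tree decomposition; so some bag has ≥ 5 vertices and tw(G) ≥ 4. Combining the bounds, tw(G) = 4.

4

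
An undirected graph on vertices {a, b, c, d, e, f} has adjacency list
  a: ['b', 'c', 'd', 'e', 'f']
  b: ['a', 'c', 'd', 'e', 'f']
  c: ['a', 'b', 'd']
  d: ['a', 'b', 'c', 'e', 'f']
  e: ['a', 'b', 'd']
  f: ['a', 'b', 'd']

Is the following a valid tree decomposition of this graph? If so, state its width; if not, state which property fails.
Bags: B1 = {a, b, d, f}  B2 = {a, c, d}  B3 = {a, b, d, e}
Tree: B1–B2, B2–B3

A tree decomposition must satisfy three properties: every vertex lies in some bag; for every edge, both endpoints lie together in some bag; and for every vertex, the bags containing it form a connected subtree. Here edge (b,c) lies in no bag, so the decomposition is invalid.

No — edge (b,c) lies in no bag.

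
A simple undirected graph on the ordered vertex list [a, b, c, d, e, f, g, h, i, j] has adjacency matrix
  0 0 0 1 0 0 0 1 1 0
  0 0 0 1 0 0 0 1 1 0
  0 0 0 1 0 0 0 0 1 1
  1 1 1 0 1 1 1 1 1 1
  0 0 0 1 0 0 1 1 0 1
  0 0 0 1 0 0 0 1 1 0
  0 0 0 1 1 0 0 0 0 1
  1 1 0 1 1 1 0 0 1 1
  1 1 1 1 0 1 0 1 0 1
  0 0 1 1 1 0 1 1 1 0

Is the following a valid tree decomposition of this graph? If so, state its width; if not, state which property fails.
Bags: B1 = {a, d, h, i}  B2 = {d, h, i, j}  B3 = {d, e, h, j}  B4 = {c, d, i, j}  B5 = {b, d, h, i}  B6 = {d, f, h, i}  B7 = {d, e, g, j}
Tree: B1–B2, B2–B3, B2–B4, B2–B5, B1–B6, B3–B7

Checking the three conditions: (i) the bags cover all of {a, b, c, d, e, f, g, h, i, j}; (ii) for each edge, some bag contains both endpoints; (iii) the bags containing any fixed vertex form a subtree. All hold, so the decomposition is valid with width 4 − 1 = 3.

Yes; width 3.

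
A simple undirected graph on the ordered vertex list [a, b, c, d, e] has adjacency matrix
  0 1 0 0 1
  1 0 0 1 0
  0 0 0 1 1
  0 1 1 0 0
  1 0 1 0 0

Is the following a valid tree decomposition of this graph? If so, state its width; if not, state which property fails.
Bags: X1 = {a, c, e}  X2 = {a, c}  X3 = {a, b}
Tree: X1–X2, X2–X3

A tree decomposition must satisfy three properties: every vertex lies in some bag; for every edge, both endpoints lie together in some bag; and for every vertex, the bags containing it form a connected subtree. Here vertex d appears in no bag, so the decomposition is invalid.

No — vertex d appears in no bag.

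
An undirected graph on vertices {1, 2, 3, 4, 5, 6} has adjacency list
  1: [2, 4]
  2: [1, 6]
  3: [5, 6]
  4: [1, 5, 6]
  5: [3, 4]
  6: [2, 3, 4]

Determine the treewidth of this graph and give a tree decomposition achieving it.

Each bag holds 3 vertices, so the decomposition has width 2, which upper-bounds the treewidth. For the lower bound, G contains the cycle 2–1–4–6–2, so G is not a forest; only forests have treewidth ≤ 1, hence tw(G) ≥ 2. The upper and lower bounds meet at 2, so that is the treewidth.

Treewidth 2.
One such decomposition:
Bags: B1 = {1, 2, 6}  B2 = {1, 4, 6}  B3 = {3, 4, 6}  B4 = {3, 4, 5}
Tree: B1–B2, B2–B3, B3–B4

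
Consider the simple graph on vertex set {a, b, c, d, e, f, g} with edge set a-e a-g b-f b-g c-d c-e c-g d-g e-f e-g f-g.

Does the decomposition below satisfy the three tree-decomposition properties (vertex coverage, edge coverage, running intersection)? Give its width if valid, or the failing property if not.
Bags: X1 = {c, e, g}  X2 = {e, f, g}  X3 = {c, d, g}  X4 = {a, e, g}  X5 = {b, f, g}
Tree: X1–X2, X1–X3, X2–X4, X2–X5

Checking the three conditions: (i) the bags cover all of {a, b, c, d, e, f, g}; (ii) for each edge, some bag contains both endpoints; (iii) the bags containing any fixed vertex form a subtree. All hold, so the decomposition is valid with width 3 − 1 = 2.

Yes; width 2.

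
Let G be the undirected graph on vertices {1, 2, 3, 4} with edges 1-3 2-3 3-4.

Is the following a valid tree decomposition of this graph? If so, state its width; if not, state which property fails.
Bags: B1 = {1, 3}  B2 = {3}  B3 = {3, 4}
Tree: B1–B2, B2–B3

No — vertex 2 appears in no bag.

A tree decomposition must satisfy three properties: every vertex lies in some bag; for every edge, both endpoints lie together in some bag; and for every vertex, the bags containing it form a connected subtree. Here vertex 2 appears in no bag, so the decomposition is invalid.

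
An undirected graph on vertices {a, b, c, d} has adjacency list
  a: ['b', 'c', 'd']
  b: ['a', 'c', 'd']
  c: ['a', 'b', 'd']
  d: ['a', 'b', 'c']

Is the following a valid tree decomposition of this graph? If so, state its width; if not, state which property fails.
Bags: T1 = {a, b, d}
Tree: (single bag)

A tree decomposition must satisfy three properties: every vertex lies in some bag; for every edge, both endpoints lie together in some bag; and for every vertex, the bags containing it form a connected subtree. Here vertex c appears in no bag, so the decomposition is invalid.

No — vertex c appears in no bag.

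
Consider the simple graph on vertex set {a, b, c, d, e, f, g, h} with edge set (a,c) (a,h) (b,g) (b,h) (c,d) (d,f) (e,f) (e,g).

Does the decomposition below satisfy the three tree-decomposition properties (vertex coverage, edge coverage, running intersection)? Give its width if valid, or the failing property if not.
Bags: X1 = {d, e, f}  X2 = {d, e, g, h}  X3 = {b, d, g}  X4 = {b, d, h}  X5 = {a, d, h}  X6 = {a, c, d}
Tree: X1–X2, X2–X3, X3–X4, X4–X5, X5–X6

A tree decomposition must satisfy three properties: every vertex lies in some bag; for every edge, both endpoints lie together in some bag; and for every vertex, the bags containing it form a connected subtree. Here bags containing vertex h are not connected in the tree, so the decomposition is invalid.

No — bags containing vertex h are not connected in the tree.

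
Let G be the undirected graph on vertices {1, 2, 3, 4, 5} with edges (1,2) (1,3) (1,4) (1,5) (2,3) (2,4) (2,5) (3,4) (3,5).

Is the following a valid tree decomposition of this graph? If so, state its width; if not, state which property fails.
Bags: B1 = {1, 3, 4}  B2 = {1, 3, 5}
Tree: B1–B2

No — vertex 2 appears in no bag.

A tree decomposition must satisfy three properties: every vertex lies in some bag; for every edge, both endpoints lie together in some bag; and for every vertex, the bags containing it form a connected subtree. Here vertex 2 appears in no bag, so the decomposition is invalid.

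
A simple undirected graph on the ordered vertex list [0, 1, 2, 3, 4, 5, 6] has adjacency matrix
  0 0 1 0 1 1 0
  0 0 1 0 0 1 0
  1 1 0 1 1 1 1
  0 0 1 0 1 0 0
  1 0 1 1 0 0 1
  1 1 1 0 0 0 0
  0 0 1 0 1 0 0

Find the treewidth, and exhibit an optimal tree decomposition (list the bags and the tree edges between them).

Treewidth 2.
Bags: B1 = {0, 2, 4}  B2 = {0, 2, 5}  B3 = {2, 4, 6}  B4 = {1, 2, 5}  B5 = {2, 3, 4}
Tree: B1–B2, B1–B3, B2–B4, B3–B5

The largest bag has 3 vertices, giving width 2; this decomposition certifies tw(G) ≤ 2. On the other hand G contains the 3-clique {1, 2, 5}. A clique must lie in a single bag of any decomposition, so no decomposition can have width below 2. Therefore the treewidth is 2.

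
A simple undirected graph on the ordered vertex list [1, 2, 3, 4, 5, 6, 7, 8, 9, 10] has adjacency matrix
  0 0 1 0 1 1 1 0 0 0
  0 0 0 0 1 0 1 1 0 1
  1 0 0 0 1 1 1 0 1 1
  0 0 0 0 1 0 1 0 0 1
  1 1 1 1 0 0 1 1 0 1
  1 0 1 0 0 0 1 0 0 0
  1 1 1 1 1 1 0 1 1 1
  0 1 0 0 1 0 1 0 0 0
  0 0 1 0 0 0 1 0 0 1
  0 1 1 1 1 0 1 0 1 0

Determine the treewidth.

3

A width-3 tree decomposition is:
Bags: B1 = {1, 3, 5, 7}  B2 = {3, 5, 7, 10}  B3 = {1, 3, 6, 7}  B4 = {2, 5, 7, 10}  B5 = {3, 7, 9, 10}  B6 = {2, 5, 7, 8}  B7 = {4, 5, 7, 10}
Tree: B1–B2, B1–B3, B2–B4, B2–B5, B4–B6, B2–B7
Each bag holds 4 vertices, so the decomposition has width 3, which upper-bounds the treewidth. For the lower bound, the 4 vertices {3, 7, 9, 10} are pairwise adjacent, and any tree decomposition puts a clique entirely inside one bag — forcing width ≥ 3. The upper and lower bounds meet at 3, so that is the treewidth.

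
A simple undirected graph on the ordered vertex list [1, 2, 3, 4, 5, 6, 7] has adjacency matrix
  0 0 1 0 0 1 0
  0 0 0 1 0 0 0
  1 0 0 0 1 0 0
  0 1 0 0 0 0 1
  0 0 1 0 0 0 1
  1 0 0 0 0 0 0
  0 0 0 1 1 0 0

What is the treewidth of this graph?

1

A width-1 tree decomposition is:
Bags: B1 = {2, 4}  B2 = {4, 7}  B3 = {5, 7}  B4 = {3, 5}  B5 = {1, 3}  B6 = {1, 6}
Tree: B1–B2, B2–B3, B3–B4, B4–B5, B5–B6
Each bag holds 2 vertices, so the decomposition has width 1, which upper-bounds the treewidth. Any graph with an edge has treewidth ≥ 1, and G has the edge 2–4. Combining the bounds, tw(G) = 1.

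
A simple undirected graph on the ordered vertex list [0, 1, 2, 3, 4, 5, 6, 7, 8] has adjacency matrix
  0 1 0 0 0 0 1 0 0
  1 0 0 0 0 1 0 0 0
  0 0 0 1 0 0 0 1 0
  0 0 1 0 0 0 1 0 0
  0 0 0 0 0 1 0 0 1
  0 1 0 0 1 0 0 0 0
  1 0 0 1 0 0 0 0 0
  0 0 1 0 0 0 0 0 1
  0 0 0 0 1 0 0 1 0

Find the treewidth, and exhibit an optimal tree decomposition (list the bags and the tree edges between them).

Treewidth 2.
One such decomposition:
Bags: B1 = {4, 7, 8}  B2 = {2, 4, 7}  B3 = {2, 3, 4}  B4 = {3, 4, 6}  B5 = {0, 4, 6}  B6 = {0, 1, 4}  B7 = {1, 4, 5}
Tree: B1–B2, B2–B3, B3–B4, B4–B5, B5–B6, B6–B7

Each bag holds 3 vertices, so the decomposition has width 2, which upper-bounds the treewidth. For the lower bound, G contains the cycle 4–8–7–2–3–6–0–1–5–4, so G is not a forest; only forests have treewidth ≤ 1, hence tw(G) ≥ 2. Therefore the treewidth is 2.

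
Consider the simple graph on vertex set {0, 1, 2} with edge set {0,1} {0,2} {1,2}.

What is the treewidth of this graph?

A width-2 tree decomposition is:
Bags: B1 = {0, 1, 2}
Tree: (single bag)
A single bag containing all 3 vertices is trivially a valid decomposition of width 2. On the other hand G contains the 3-clique {0, 1, 2}. A clique must lie in a single bag of any decomposition, so no decomposition can have width below 2. Combining the bounds, tw(G) = 2.

2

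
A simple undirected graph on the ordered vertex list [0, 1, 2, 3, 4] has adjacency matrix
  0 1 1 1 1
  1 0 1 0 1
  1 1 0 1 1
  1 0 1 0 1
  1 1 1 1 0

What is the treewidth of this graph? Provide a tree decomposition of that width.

Treewidth 3.
Bags: B1 = {0, 1, 2, 4}  B2 = {0, 2, 3, 4}
Tree: B1–B2

The largest bag has 4 vertices, giving width 3; this decomposition certifies tw(G) ≤ 3. For the lower bound, the 4 vertices {0, 1, 2, 4} are pairwise adjacent, and any tree decomposition puts a clique entirely inside one bag — forcing width ≥ 3. Hence tw(G) = 3 exactly.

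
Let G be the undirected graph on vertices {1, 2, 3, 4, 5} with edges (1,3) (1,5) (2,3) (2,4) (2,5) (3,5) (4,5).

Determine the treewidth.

2

A width-2 tree decomposition is:
Bags: B1 = {2, 3, 5}  B2 = {2, 4, 5}  B3 = {1, 3, 5}
Tree: B1–B2, B1–B3
Each bag holds 3 vertices, so the decomposition has width 2, which upper-bounds the treewidth. On the other hand G contains the 3-clique {1, 3, 5}. A clique must lie in a single bag of any decomposition, so no decomposition can have width below 2. Therefore the treewidth is 2.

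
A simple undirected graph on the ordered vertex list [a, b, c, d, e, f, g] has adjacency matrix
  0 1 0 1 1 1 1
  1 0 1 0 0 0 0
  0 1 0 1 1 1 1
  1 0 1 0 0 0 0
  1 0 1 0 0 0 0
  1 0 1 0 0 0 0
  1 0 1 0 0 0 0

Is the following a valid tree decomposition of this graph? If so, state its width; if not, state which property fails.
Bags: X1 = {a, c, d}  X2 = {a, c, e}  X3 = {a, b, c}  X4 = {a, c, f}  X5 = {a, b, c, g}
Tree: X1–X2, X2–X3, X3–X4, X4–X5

No — bags containing vertex b are not connected in the tree.

A tree decomposition must satisfy three properties: every vertex lies in some bag; for every edge, both endpoints lie together in some bag; and for every vertex, the bags containing it form a connected subtree. Here bags containing vertex b are not connected in the tree, so the decomposition is invalid.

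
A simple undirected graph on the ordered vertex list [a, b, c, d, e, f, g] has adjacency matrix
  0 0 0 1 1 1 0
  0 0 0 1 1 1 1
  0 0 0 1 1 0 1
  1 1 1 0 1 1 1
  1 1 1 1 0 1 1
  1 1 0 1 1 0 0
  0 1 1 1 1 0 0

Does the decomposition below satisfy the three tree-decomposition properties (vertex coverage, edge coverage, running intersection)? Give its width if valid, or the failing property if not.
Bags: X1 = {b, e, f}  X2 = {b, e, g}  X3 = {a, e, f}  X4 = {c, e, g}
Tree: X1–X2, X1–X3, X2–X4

A tree decomposition must satisfy three properties: every vertex lies in some bag; for every edge, both endpoints lie together in some bag; and for every vertex, the bags containing it form a connected subtree. Here vertex d appears in no bag, so the decomposition is invalid.

No — vertex d appears in no bag.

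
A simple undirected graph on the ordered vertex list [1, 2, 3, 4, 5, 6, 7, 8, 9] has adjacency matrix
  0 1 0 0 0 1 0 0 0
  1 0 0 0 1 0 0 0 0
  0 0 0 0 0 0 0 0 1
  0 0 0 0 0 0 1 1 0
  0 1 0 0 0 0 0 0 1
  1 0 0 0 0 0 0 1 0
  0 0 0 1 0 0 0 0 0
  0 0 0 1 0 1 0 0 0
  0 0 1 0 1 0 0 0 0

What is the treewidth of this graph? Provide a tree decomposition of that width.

Treewidth 1.
One such decomposition:
Bags: B1 = {4, 7}  B2 = {4, 8}  B3 = {6, 8}  B4 = {1, 6}  B5 = {1, 2}  B6 = {2, 5}  B7 = {5, 9}  B8 = {3, 9}
Tree: B1–B2, B2–B3, B3–B4, B4–B5, B5–B6, B6–B7, B7–B8

The largest bag has 2 vertices, giving width 1; this decomposition certifies tw(G) ≤ 1. Any graph with an edge has treewidth ≥ 1, and G has the edge 7–4. The upper and lower bounds meet at 1, so that is the treewidth.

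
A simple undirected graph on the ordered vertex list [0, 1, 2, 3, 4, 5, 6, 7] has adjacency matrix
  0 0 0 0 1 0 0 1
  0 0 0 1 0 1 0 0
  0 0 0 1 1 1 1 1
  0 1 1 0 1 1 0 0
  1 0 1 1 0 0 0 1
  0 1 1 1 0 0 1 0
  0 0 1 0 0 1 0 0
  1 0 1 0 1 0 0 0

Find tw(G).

A width-2 tree decomposition is:
Bags: B1 = {2, 3, 5}  B2 = {2, 3, 4}  B3 = {2, 4, 7}  B4 = {1, 3, 5}  B5 = {2, 5, 6}  B6 = {0, 4, 7}
Tree: B1–B2, B2–B3, B1–B4, B1–B5, B3–B6
Each bag holds 3 vertices, so the decomposition has width 2, which upper-bounds the treewidth. For the lower bound, the 3 vertices {0, 4, 7} are pairwise adjacent, and any tree decomposition puts a clique entirely inside one bag — forcing width ≥ 2. Combining the bounds, tw(G) = 2.

2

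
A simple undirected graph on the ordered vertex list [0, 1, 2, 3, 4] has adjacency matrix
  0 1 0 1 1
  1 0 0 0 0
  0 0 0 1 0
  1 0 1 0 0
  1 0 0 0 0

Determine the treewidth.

1

A width-1 tree decomposition is:
Bags: B1 = {0, 3}  B2 = {0, 1}  B3 = {0, 4}  B4 = {2, 3}
Tree: B1–B2, B1–B3, B1–B4
The largest bag has 2 vertices, giving width 1; this decomposition certifies tw(G) ≤ 1. Any graph with an edge has treewidth ≥ 1, and G has the edge 0–3. The upper and lower bounds meet at 1, so that is the treewidth.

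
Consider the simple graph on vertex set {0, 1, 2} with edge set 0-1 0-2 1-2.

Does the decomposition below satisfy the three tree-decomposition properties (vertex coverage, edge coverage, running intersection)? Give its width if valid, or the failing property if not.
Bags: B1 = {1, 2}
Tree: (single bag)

A tree decomposition must satisfy three properties: every vertex lies in some bag; for every edge, both endpoints lie together in some bag; and for every vertex, the bags containing it form a connected subtree. Here vertex 0 appears in no bag, so the decomposition is invalid.

No — vertex 0 appears in no bag.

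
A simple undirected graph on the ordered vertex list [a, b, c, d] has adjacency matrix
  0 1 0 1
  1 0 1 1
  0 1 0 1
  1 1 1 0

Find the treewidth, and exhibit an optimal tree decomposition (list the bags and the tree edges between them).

Every bag has size at most 3, so the width is 3 − 1 = 2 and tw(G) ≤ 2. On the other hand G contains the 3-clique {b, c, d}. A clique must lie in a single bag of any decomposition, so no decomposition can have width below 2. Therefore the treewidth is 2.

Treewidth 2.
One such decomposition:
Bags: B1 = {b, c, d}  B2 = {a, b, d}
Tree: B1–B2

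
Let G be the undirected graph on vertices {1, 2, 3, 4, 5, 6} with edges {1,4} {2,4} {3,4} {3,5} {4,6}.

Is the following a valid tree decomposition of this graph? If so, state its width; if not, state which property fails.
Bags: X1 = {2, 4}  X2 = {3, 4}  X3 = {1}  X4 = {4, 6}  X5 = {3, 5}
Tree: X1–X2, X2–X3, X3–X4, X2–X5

No — edge (4,1) lies in no bag.

A tree decomposition must satisfy three properties: every vertex lies in some bag; for every edge, both endpoints lie together in some bag; and for every vertex, the bags containing it form a connected subtree. Here edge (4,1) lies in no bag, so the decomposition is invalid.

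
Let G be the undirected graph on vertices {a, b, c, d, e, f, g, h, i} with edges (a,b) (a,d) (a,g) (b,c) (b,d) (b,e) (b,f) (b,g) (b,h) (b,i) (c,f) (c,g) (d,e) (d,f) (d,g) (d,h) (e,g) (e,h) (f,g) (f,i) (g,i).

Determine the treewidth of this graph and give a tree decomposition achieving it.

Treewidth 3.
One optimal decomposition is:
Bags: B1 = {b, d, f, g}  B2 = {b, d, e, g}  B3 = {b, f, g, i}  B4 = {b, c, f, g}  B5 = {b, d, e, h}  B6 = {a, b, d, g}
Tree: B1–B2, B1–B3, B1–B4, B2–B5, B1–B6

Every bag has size at most 4, so the width is 4 − 1 = 3 and tw(G) ≤ 3. On the other hand G contains the 4-clique {b, d, e, g}. A clique must lie in a single bag of any decomposition, so no decomposition can have width below 3. Hence tw(G) = 3 exactly.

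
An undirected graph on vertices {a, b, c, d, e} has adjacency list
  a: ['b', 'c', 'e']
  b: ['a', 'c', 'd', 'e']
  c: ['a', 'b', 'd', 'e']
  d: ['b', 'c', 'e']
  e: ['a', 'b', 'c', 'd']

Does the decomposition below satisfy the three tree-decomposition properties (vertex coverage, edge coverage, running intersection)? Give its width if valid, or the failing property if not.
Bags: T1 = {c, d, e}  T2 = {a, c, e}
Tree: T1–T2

No — vertex b appears in no bag.

A tree decomposition must satisfy three properties: every vertex lies in some bag; for every edge, both endpoints lie together in some bag; and for every vertex, the bags containing it form a connected subtree. Here vertex b appears in no bag, so the decomposition is invalid.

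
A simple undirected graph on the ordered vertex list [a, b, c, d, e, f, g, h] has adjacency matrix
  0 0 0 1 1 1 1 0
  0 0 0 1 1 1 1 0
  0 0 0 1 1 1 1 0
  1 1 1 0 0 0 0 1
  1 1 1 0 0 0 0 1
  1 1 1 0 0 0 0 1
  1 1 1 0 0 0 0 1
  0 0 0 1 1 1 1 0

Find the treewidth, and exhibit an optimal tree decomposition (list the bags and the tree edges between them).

Treewidth 4.
One optimal decomposition is:
Bags: B1 = {d, e, f, g, h}  B2 = {b, d, e, f, g}  B3 = {c, d, e, f, g}  B4 = {a, d, e, f, g}
Tree: B1–B2, B2–B3, B3–B4

The largest bag has 5 vertices, giving width 4; this decomposition certifies tw(G) ≤ 4. For the lower bound: the 5 vertex sets {g,h}, {b,e}, {c,f}, {d}, {a} are disjoint, each induces a connected subgraph, and every pair is joined by at least one edge of G. Contracting each set to a single vertex therefore yields K_{5} as a minor, and since treewidth is minor-monotone, tw(G) ≥ tw(K_{5}) = 4. Therefore the treewidth is 4.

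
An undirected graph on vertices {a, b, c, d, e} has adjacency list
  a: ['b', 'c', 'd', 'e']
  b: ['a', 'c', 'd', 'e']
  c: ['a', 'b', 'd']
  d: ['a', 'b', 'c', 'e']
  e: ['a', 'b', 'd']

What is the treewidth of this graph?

A width-3 tree decomposition is:
Bags: B1 = {a, b, d, e}  B2 = {a, b, c, d}
Tree: B1–B2
Each bag holds 4 vertices, so the decomposition has width 3, which upper-bounds the treewidth. For the lower bound, the 4 vertices {a, b, d, e} are pairwise adjacent, and any tree decomposition puts a clique entirely inside one bag — forcing width ≥ 3. Combining the bounds, tw(G) = 3.

3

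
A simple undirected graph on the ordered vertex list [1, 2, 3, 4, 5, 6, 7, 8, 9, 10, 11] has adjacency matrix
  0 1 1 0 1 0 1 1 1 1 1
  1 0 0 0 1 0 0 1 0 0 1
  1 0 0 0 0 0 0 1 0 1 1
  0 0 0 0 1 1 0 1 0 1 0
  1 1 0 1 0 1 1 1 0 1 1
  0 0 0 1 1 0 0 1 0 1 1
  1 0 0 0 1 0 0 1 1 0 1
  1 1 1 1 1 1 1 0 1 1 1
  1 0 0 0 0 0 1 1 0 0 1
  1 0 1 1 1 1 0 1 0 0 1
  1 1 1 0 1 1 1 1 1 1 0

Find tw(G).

A width-4 tree decomposition is:
Bags: B1 = {1, 5, 8, 10, 11}  B2 = {1, 2, 5, 8, 11}  B3 = {5, 6, 8, 10, 11}  B4 = {1, 5, 7, 8, 11}  B5 = {1, 3, 8, 10, 11}  B6 = {4, 5, 6, 8, 10}  B7 = {1, 7, 8, 9, 11}
Tree: B1–B2, B1–B3, B1–B4, B1–B5, B3–B6, B4–B7
Each bag holds 5 vertices, so the decomposition has width 4, which upper-bounds the treewidth. On the other hand G contains the 5-clique {1, 7, 8, 9, 11}. A clique must lie in a single bag of any decomposition, so no decomposition can have width below 4. Hence tw(G) = 4 exactly.

4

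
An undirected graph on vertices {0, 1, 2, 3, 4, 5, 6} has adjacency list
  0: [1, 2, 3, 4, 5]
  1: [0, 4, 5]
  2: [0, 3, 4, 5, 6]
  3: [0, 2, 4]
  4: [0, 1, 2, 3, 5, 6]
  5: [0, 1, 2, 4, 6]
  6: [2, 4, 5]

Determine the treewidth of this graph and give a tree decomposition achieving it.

The largest bag has 4 vertices, giving width 3; this decomposition certifies tw(G) ≤ 3. On the other hand G contains the 4-clique {0, 1, 4, 5}. A clique must lie in a single bag of any decomposition, so no decomposition can have width below 3. Therefore the treewidth is 3.

Treewidth 3.
One such decomposition:
Bags: B1 = {2, 4, 5, 6}  B2 = {0, 2, 4, 5}  B3 = {0, 2, 3, 4}  B4 = {0, 1, 4, 5}
Tree: B1–B2, B2–B3, B2–B4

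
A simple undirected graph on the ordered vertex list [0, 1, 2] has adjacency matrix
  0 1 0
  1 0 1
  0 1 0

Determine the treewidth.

1

A width-1 tree decomposition is:
Bags: B1 = {0, 1}  B2 = {1, 2}
Tree: B1–B2
Each bag holds 2 vertices, so the decomposition has width 1, which upper-bounds the treewidth. Since G has at least one edge (e.g. 0–1), it is not an edgeless graph, so tw(G) ≥ 1. Therefore the treewidth is 1.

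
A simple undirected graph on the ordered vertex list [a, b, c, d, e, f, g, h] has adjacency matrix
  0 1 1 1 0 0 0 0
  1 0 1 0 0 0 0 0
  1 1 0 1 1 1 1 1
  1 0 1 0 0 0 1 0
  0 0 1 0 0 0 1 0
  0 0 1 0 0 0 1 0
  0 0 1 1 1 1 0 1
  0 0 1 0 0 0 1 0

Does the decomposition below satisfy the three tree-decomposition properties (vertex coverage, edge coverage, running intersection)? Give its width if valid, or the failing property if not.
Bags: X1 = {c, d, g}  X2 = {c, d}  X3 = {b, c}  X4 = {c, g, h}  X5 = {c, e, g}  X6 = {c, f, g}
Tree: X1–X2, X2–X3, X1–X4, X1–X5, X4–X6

A tree decomposition must satisfy three properties: every vertex lies in some bag; for every edge, both endpoints lie together in some bag; and for every vertex, the bags containing it form a connected subtree. Here vertex a appears in no bag, so the decomposition is invalid.

No — vertex a appears in no bag.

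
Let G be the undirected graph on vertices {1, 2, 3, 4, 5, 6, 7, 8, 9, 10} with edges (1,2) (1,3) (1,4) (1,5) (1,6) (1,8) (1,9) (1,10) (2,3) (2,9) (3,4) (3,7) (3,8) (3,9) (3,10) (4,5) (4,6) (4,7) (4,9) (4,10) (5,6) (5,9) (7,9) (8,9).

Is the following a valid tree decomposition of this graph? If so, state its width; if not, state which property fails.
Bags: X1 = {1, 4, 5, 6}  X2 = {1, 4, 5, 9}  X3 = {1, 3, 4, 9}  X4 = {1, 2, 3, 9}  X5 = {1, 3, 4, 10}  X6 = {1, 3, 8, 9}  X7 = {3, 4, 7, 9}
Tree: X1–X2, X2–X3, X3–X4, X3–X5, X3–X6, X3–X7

Vertex coverage: the bags together contain {1, 2, 3, 4, 5, 6, 7, 8, 9, 10}, the full vertex set. Edge coverage: each edge of G has both endpoints in at least one bag. Running intersection: for every vertex, the bags containing it form a connected subtree. All three properties hold, so this is a valid tree decomposition of width max|bag| − 1 = 3, and hence tw(G) ≤ 3.

Yes; width 3.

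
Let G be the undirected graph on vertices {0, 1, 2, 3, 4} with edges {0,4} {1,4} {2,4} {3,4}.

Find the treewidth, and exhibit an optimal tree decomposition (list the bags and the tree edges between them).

Treewidth 1.
One optimal decomposition is:
Bags: B1 = {0, 4}  B2 = {1, 4}  B3 = {2, 4}  B4 = {3, 4}
Tree: B1–B2, B1–B3, B2–B4

The largest bag has 2 vertices, giving width 1; this decomposition certifies tw(G) ≤ 1. Since G has at least one edge (e.g. 0–4), it is not an edgeless graph, so tw(G) ≥ 1. The upper and lower bounds meet at 1, so that is the treewidth.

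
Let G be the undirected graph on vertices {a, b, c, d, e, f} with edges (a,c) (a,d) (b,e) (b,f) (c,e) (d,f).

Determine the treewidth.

2

A width-2 tree decomposition is:
Bags: B1 = {a, d, f}  B2 = {a, c, f}  B3 = {c, e, f}  B4 = {b, e, f}
Tree: B1–B2, B2–B3, B3–B4
Every bag has size at most 3, so the width is 3 − 1 = 2 and tw(G) ≤ 2. Since f–d–a–c–e–b–f is a cycle in G, G is not acyclic. Forests are exactly the graphs of treewidth ≤ 1, so tw(G) ≥ 2. Hence tw(G) = 2 exactly.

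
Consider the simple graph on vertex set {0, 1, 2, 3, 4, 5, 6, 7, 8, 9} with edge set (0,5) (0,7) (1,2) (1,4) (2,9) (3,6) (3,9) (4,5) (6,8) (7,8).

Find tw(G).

A width-2 tree decomposition is:
Bags: B1 = {2, 3, 9}  B2 = {1, 2, 3}  B3 = {1, 3, 4}  B4 = {3, 4, 5}  B5 = {0, 3, 5}  B6 = {0, 3, 7}  B7 = {3, 7, 8}  B8 = {3, 6, 8}
Tree: B1–B2, B2–B3, B3–B4, B4–B5, B5–B6, B6–B7, B7–B8
The largest bag has 3 vertices, giving width 2; this decomposition certifies tw(G) ≤ 2. For the lower bound, G contains the cycle 3–9–2–1–4–5–0–7–8–6–3, so G is not a forest; only forests have treewidth ≤ 1, hence tw(G) ≥ 2. Combining the bounds, tw(G) = 2.

2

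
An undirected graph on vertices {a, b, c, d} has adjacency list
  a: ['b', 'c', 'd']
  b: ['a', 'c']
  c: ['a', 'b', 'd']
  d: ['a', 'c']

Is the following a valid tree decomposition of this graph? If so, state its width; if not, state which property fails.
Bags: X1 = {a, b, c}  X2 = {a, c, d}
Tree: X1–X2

Vertex coverage: the bags together contain {a, b, c, d}, the full vertex set. Edge coverage: each edge of G has both endpoints in at least one bag. Running intersection: for every vertex, the bags containing it form a connected subtree. All three properties hold, so this is a valid tree decomposition of width max|bag| − 1 = 2, and hence tw(G) ≤ 2.

Yes; width 2.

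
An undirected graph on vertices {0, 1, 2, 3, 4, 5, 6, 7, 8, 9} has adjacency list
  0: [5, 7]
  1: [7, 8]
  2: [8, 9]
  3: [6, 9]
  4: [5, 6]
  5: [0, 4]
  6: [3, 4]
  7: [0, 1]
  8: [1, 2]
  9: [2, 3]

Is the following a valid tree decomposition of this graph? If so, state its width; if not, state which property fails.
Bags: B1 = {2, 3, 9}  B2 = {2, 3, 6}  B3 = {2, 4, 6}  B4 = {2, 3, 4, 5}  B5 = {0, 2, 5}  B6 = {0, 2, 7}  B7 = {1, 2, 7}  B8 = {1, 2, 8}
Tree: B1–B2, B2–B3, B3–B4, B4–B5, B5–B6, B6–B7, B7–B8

No — bags containing vertex 3 are not connected in the tree.

A tree decomposition must satisfy three properties: every vertex lies in some bag; for every edge, both endpoints lie together in some bag; and for every vertex, the bags containing it form a connected subtree. Here bags containing vertex 3 are not connected in the tree, so the decomposition is invalid.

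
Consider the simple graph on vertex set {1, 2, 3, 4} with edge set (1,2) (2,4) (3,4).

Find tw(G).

1

A width-1 tree decomposition is:
Bags: B1 = {3, 4}  B2 = {2, 4}  B3 = {1, 2}
Tree: B1–B2, B2–B3
Each bag holds 2 vertices, so the decomposition has width 1, which upper-bounds the treewidth. Any graph with an edge has treewidth ≥ 1, and G has the edge 3–4. Hence tw(G) = 1 exactly.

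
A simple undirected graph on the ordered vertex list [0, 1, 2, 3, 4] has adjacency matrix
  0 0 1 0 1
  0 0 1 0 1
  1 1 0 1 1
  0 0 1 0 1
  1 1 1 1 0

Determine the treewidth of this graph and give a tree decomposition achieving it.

Each bag holds 3 vertices, so the decomposition has width 2, which upper-bounds the treewidth. Conversely, {0, 2, 4} is a clique of size 3, and the vertices of any clique must share a bag in every tree decomposition; so some bag has ≥ 3 vertices and tw(G) ≥ 2. Combining the bounds, tw(G) = 2.

Treewidth 2.
One optimal decomposition is:
Bags: B1 = {2, 3, 4}  B2 = {0, 2, 4}  B3 = {1, 2, 4}
Tree: B1–B2, B2–B3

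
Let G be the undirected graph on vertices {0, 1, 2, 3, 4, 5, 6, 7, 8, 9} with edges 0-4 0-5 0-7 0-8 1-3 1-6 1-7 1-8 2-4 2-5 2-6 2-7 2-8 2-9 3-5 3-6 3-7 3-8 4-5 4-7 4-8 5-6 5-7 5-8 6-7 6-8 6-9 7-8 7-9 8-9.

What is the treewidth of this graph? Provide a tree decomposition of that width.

The largest bag has 5 vertices, giving width 4; this decomposition certifies tw(G) ≤ 4. For the lower bound, the 5 vertices {1, 3, 6, 7, 8} are pairwise adjacent, and any tree decomposition puts a clique entirely inside one bag — forcing width ≥ 4. Combining the bounds, tw(G) = 4.

Treewidth 4.
Bags: B1 = {3, 5, 6, 7, 8}  B2 = {2, 5, 6, 7, 8}  B3 = {2, 6, 7, 8, 9}  B4 = {1, 3, 6, 7, 8}  B5 = {2, 4, 5, 7, 8}  B6 = {0, 4, 5, 7, 8}
Tree: B1–B2, B2–B3, B1–B4, B2–B5, B5–B6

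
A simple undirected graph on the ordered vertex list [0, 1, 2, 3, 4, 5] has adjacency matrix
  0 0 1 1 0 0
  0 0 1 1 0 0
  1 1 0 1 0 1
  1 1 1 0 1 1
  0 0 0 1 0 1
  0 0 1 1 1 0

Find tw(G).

A width-2 tree decomposition is:
Bags: B1 = {2, 3, 5}  B2 = {3, 4, 5}  B3 = {1, 2, 3}  B4 = {0, 2, 3}
Tree: B1–B2, B1–B3, B3–B4
Each bag holds 3 vertices, so the decomposition has width 2, which upper-bounds the treewidth. Conversely, {0, 2, 3} is a clique of size 3, and the vertices of any clique must share a bag in every tree decomposition; so some bag has ≥ 3 vertices and tw(G) ≥ 2. Hence tw(G) = 2 exactly.

2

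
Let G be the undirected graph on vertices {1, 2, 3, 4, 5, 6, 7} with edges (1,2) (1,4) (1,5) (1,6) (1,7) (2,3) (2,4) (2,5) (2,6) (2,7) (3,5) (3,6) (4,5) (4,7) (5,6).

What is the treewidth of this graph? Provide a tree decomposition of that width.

Treewidth 3.
One optimal decomposition is:
Bags: B1 = {1, 2, 5, 6}  B2 = {1, 2, 4, 5}  B3 = {1, 2, 4, 7}  B4 = {2, 3, 5, 6}
Tree: B1–B2, B2–B3, B1–B4

Each bag holds 4 vertices, so the decomposition has width 3, which upper-bounds the treewidth. Conversely, {1, 2, 4, 5} is a clique of size 4, and the vertices of any clique must share a bag in every tree decomposition; so some bag has ≥ 4 vertices and tw(G) ≥ 3. The upper and lower bounds meet at 3, so that is the treewidth.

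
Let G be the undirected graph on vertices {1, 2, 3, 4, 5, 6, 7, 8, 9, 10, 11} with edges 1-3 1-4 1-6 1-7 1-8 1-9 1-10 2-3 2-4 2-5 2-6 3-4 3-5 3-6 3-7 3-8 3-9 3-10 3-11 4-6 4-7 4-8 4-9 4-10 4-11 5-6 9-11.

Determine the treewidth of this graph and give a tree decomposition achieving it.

Treewidth 3.
Bags: B1 = {1, 3, 4, 10}  B2 = {1, 3, 4, 6}  B3 = {2, 3, 4, 6}  B4 = {1, 3, 4, 9}  B5 = {3, 4, 9, 11}  B6 = {1, 3, 4, 8}  B7 = {1, 3, 4, 7}  B8 = {2, 3, 5, 6}
Tree: B1–B2, B2–B3, B1–B4, B4–B5, B4–B6, B6–B7, B3–B8

The largest bag has 4 vertices, giving width 3; this decomposition certifies tw(G) ≤ 3. For the lower bound, the 4 vertices {1, 3, 4, 6} are pairwise adjacent, and any tree decomposition puts a clique entirely inside one bag — forcing width ≥ 3. Therefore the treewidth is 3.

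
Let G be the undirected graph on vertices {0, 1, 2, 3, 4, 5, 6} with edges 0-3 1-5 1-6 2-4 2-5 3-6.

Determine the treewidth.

A width-1 tree decomposition is:
Bags: B1 = {0, 3}  B2 = {3, 6}  B3 = {1, 6}  B4 = {1, 5}  B5 = {2, 5}  B6 = {2, 4}
Tree: B1–B2, B2–B3, B3–B4, B4–B5, B5–B6
Every bag has size at most 2, so the width is 2 − 1 = 1 and tw(G) ≤ 1. Since G has at least one edge (e.g. 0–3), it is not an edgeless graph, so tw(G) ≥ 1. The upper and lower bounds meet at 1, so that is the treewidth.

1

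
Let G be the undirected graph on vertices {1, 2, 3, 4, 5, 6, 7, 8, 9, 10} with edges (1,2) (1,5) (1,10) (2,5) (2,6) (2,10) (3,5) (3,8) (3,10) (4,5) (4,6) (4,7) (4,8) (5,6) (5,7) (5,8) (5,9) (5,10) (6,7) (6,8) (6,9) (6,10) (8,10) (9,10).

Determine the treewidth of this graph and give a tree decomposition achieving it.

Treewidth 3.
One such decomposition:
Bags: B1 = {5, 6, 8, 10}  B2 = {3, 5, 8, 10}  B3 = {2, 5, 6, 10}  B4 = {5, 6, 9, 10}  B5 = {4, 5, 6, 8}  B6 = {1, 2, 5, 10}  B7 = {4, 5, 6, 7}
Tree: B1–B2, B1–B3, B3–B4, B1–B5, B3–B6, B5–B7

Every bag has size at most 4, so the width is 4 − 1 = 3 and tw(G) ≤ 3. On the other hand G contains the 4-clique {1, 2, 5, 10}. A clique must lie in a single bag of any decomposition, so no decomposition can have width below 3. Hence tw(G) = 3 exactly.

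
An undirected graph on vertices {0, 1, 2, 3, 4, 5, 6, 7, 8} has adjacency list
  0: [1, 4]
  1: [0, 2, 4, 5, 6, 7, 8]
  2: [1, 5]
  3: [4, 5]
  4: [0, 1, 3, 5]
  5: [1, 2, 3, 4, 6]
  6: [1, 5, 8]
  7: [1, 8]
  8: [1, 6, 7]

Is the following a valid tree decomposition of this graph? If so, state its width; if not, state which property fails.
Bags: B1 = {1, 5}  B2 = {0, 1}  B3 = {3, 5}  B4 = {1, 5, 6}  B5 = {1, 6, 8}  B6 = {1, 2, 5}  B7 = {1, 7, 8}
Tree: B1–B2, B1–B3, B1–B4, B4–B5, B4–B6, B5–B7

A tree decomposition must satisfy three properties: every vertex lies in some bag; for every edge, both endpoints lie together in some bag; and for every vertex, the bags containing it form a connected subtree. Here vertex 4 appears in no bag, so the decomposition is invalid.

No — vertex 4 appears in no bag.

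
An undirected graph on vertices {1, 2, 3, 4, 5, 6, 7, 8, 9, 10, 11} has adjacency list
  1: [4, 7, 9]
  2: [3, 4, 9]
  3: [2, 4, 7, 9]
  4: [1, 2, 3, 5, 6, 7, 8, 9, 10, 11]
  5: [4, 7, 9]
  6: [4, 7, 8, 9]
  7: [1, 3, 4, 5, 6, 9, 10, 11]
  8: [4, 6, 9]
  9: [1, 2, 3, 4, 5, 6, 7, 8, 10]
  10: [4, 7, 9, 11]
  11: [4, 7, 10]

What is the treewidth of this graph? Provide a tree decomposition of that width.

The largest bag has 4 vertices, giving width 3; this decomposition certifies tw(G) ≤ 3. On the other hand G contains the 4-clique {4, 6, 8, 9}. A clique must lie in a single bag of any decomposition, so no decomposition can have width below 3. Therefore the treewidth is 3.

Treewidth 3.
One such decomposition:
Bags: B1 = {4, 6, 7, 9}  B2 = {4, 7, 9, 10}  B3 = {3, 4, 7, 9}  B4 = {4, 7, 10, 11}  B5 = {4, 5, 7, 9}  B6 = {1, 4, 7, 9}  B7 = {2, 3, 4, 9}  B8 = {4, 6, 8, 9}
Tree: B1–B2, B1–B3, B2–B4, B1–B5, B3–B6, B3–B7, B1–B8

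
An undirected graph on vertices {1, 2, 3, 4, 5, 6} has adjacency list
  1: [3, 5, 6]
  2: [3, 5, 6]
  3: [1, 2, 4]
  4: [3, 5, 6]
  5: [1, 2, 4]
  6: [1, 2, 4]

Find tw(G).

3

A width-3 tree decomposition is:
Bags: B1 = {1, 3, 5, 6}  B2 = {2, 3, 5, 6}  B3 = {3, 4, 5, 6}
Tree: B1–B2, B2–B3
Every bag has size at most 4, so the width is 4 − 1 = 3 and tw(G) ≤ 3. For the lower bound: the 4 vertex sets {1,6}, {2,5}, {3}, {4} are disjoint, each induces a connected subgraph, and every pair is joined by at least one edge of G. Contracting each set to a single vertex therefore yields K_{4} as a minor, and since treewidth is minor-monotone, tw(G) ≥ tw(K_{4}) = 3. Hence tw(G) = 3 exactly.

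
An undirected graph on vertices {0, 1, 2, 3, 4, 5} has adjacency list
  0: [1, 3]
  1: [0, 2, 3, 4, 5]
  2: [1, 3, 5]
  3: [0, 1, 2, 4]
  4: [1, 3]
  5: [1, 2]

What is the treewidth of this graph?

A width-2 tree decomposition is:
Bags: B1 = {1, 2, 3}  B2 = {1, 2, 5}  B3 = {1, 3, 4}  B4 = {0, 1, 3}
Tree: B1–B2, B1–B3, B1–B4
Every bag has size at most 3, so the width is 3 − 1 = 2 and tw(G) ≤ 2. Conversely, {0, 1, 3} is a clique of size 3, and the vertices of any clique must share a bag in every tree decomposition; so some bag has ≥ 3 vertices and tw(G) ≥ 2. The upper and lower bounds meet at 2, so that is the treewidth.

2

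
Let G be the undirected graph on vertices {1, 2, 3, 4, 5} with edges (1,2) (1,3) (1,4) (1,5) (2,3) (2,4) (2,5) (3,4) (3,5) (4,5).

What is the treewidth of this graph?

A width-4 tree decomposition is:
Bags: B1 = {1, 2, 3, 4, 5}
Tree: (single bag)
With just one bag of size 5, the width is 5 − 1 = 4, so tw(G) ≤ 4. On the other hand G contains the 5-clique {1, 2, 3, 4, 5}. A clique must lie in a single bag of any decomposition, so no decomposition can have width below 4. The upper and lower bounds meet at 4, so that is the treewidth.

4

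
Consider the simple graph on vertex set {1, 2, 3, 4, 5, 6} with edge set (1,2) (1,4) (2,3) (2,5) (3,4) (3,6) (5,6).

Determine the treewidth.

A width-2 tree decomposition is:
Bags: B1 = {1, 3, 4}  B2 = {1, 2, 3}  B3 = {2, 3, 6}  B4 = {2, 5, 6}
Tree: B1–B2, B2–B3, B3–B4
Each bag holds 3 vertices, so the decomposition has width 2, which upper-bounds the treewidth. Since 4–1–2–3–4 is a cycle in G, G is not acyclic. Forests are exactly the graphs of treewidth ≤ 1, so tw(G) ≥ 2. Combining the bounds, tw(G) = 2.

2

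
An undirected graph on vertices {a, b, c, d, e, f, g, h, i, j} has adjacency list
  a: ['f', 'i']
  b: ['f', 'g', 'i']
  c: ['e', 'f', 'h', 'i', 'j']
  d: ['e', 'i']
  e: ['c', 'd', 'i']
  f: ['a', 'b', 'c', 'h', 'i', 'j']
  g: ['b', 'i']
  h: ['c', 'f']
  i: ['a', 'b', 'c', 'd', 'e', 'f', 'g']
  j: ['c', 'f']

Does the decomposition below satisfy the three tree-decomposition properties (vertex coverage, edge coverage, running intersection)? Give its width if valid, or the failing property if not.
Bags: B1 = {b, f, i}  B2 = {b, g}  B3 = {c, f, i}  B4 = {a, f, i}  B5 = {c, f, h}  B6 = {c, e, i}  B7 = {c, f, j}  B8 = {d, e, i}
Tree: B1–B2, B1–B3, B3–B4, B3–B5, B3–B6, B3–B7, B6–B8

A tree decomposition must satisfy three properties: every vertex lies in some bag; for every edge, both endpoints lie together in some bag; and for every vertex, the bags containing it form a connected subtree. Here edge (i,g) lies in no bag, so the decomposition is invalid.

No — edge (i,g) lies in no bag.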